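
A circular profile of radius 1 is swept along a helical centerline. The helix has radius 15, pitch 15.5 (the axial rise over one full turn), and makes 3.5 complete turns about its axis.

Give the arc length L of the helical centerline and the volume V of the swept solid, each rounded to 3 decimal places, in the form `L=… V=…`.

L=334.298 V=1050.230

2πR = 2π·15 = 94.247780
per-turn = √(94.247780² + 15.5²) = √(8882.6440 + 240.25) = √9122.8940 = 95.513842
L = 3.5 × 95.513842 = 334.298446
V = π·1² × L = 3.141593 × 334.298446 = 1050.229542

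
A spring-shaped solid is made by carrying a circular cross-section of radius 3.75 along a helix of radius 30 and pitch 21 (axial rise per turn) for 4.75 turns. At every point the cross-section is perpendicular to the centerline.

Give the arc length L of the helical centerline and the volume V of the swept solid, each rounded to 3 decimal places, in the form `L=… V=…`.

L=900.893 V=39800.245

2πR = 2π·30 = 188.495559
per-turn = √(188.495559² + 21²) = √(35530.5758 + 441) = √35971.5758 = 189.661741
L = 4.75 × 189.661741 = 900.893268
V = π·3.75² × L = 44.178647 × 900.893268 = 39800.245385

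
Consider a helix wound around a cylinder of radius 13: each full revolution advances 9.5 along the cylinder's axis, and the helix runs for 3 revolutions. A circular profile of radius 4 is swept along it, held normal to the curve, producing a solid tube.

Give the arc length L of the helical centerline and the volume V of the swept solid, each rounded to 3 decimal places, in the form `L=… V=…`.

2πR = 2π·13 = 81.681409
per-turn = √(81.681409² + 9.5²) = √(6671.8526 + 90.25) = √6762.1026 = 82.232005
L = 3 × 82.232005 = 246.696014
V = π·4² × L = 50.265482 × 246.696014 = 12400.294149

L=246.696 V=12400.294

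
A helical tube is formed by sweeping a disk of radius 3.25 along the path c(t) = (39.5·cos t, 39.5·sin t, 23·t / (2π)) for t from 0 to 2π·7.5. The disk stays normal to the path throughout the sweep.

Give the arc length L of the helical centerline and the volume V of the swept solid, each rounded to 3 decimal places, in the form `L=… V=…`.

L=1869.370 V=62031.426

2πR = 2π·39.5 = 248.185820
per-turn = √(248.185820² + 23²) = √(61596.2011 + 529) = √62125.2011 = 249.249275
L = 7.5 × 249.249275 = 1869.369562
V = π·3.25² × L = 33.183072 × 1869.369562 = 62031.425531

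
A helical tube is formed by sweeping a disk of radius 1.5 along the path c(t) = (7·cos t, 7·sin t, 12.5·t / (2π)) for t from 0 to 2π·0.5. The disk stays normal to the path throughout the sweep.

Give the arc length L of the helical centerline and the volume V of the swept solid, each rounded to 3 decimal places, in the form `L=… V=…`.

L=22.862 V=161.602

2πR = 2π·7 = 43.982297
per-turn = √(43.982297² + 12.5²) = √(1934.4425 + 156.25) = √2090.6925 = 45.724091
L = 0.5 × 45.724091 = 22.862045
V = π·1.5² × L = 7.068583 × 22.862045 = 161.602276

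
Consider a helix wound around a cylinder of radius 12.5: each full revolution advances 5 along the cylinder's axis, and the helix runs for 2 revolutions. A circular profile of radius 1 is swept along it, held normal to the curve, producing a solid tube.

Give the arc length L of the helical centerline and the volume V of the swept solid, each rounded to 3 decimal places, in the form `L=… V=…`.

2πR = 2π·12.5 = 78.539816
per-turn = √(78.539816² + 5²) = √(6168.5028 + 25) = √6193.5028 = 78.698810
L = 2 × 78.698810 = 157.397621
V = π·1² × L = 3.141593 × 157.397621 = 494.479209

L=157.398 V=494.479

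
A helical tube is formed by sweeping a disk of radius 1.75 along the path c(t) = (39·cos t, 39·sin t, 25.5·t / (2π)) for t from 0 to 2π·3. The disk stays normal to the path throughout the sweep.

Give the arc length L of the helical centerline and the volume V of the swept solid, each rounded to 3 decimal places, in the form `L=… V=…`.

2πR = 2π·39 = 245.044227
per-turn = √(245.044227² + 25.5²) = √(60046.6732 + 650.25) = √60696.9232 = 246.367456
L = 3 × 246.367456 = 739.102367
V = π·1.75² × L = 9.621128 × 739.102367 = 7110.998108

L=739.102 V=7110.998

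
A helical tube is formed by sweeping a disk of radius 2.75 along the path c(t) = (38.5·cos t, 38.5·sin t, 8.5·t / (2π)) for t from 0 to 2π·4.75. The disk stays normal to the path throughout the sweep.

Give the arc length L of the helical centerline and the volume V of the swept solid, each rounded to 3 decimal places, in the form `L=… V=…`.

2πR = 2π·38.5 = 241.902634
per-turn = √(241.902634² + 8.5²) = √(58516.8845 + 72.25) = √58589.1345 = 242.051925
L = 4.75 × 242.051925 = 1149.746645
V = π·2.75² × L = 23.758294 × 1149.746645 = 27316.019320

L=1149.747 V=27316.019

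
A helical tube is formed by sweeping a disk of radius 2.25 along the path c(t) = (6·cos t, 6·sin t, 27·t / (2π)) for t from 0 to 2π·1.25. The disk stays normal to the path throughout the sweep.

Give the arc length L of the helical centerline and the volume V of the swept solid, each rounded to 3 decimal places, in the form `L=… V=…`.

L=57.963 V=921.864

2πR = 2π·6 = 37.699112
per-turn = √(37.699112² + 27²) = √(1421.2230 + 729) = √2150.2230 = 46.370497
L = 1.25 × 46.370497 = 57.963122
V = π·2.25² × L = 15.904313 × 57.963122 = 921.863621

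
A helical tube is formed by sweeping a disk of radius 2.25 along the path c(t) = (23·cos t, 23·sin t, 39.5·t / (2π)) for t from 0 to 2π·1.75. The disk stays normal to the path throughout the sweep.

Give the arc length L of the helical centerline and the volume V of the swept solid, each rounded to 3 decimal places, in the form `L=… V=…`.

2πR = 2π·23 = 144.513262
per-turn = √(144.513262² + 39.5²) = √(20884.0829 + 1560.25) = √22444.3329 = 149.814328
L = 1.75 × 149.814328 = 262.175074
V = π·2.25² × L = 15.904313 × 262.175074 = 4169.714391

L=262.175 V=4169.714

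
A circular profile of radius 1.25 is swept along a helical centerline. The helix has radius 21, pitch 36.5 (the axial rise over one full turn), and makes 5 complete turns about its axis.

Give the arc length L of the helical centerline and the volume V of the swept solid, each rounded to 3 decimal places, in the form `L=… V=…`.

L=684.511 V=3360.087

2πR = 2π·21 = 131.946891
per-turn = √(131.946891² + 36.5²) = √(17409.9822 + 1332.25) = √18742.2322 = 136.902272
L = 5 × 136.902272 = 684.511362
V = π·1.25² × L = 4.908739 × 684.511362 = 3360.087289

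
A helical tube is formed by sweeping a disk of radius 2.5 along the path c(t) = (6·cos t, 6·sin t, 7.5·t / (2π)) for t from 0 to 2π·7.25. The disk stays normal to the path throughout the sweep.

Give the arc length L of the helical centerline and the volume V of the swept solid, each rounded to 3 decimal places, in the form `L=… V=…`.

2πR = 2π·6 = 37.699112
per-turn = √(37.699112² + 7.5²) = √(1421.2230 + 56.25) = √1477.4730 = 38.437911
L = 7.25 × 38.437911 = 278.674858
V = π·2.5² × L = 19.634954 × 278.674858 = 5471.768036

L=278.675 V=5471.768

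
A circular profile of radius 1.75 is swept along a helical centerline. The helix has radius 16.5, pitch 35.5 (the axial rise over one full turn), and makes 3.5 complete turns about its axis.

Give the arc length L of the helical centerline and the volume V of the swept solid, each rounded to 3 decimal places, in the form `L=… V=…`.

L=383.538 V=3690.064

2πR = 2π·16.5 = 103.672558
per-turn = √(103.672558² + 35.5²) = √(10747.9992 + 1260.25) = √12008.2492 = 109.582157
L = 3.5 × 109.582157 = 383.537550
V = π·1.75² × L = 9.621128 × 383.537550 = 3690.063675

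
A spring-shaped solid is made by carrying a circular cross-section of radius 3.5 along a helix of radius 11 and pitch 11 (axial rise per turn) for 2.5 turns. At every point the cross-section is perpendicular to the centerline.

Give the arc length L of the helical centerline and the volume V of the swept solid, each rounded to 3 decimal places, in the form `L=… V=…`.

L=174.962 V=6733.338

2πR = 2π·11 = 69.115038
per-turn = √(69.115038² + 11²) = √(4776.8885 + 121) = √4897.8885 = 69.984916
L = 2.5 × 69.984916 = 174.962291
V = π·3.5² × L = 38.484510 × 174.962291 = 6733.338043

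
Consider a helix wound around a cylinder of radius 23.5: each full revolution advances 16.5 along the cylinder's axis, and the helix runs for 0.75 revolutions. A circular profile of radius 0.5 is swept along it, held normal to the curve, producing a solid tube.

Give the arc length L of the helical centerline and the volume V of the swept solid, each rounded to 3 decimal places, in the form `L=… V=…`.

L=111.430 V=87.517

2πR = 2π·23.5 = 147.654855
per-turn = √(147.654855² + 16.5²) = √(21801.9561 + 272.25) = √22074.2061 = 148.573908
L = 0.75 × 148.573908 = 111.430431
V = π·0.5² × L = 0.785398 × 111.430431 = 87.517256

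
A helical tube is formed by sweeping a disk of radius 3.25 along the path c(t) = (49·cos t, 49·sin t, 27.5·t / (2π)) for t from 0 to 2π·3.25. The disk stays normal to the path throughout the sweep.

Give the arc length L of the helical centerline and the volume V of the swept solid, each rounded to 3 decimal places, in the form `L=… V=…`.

2πR = 2π·49 = 307.876080
per-turn = √(307.876080² + 27.5²) = √(94787.6807 + 756.25) = √95543.9307 = 309.101813
L = 3.25 × 309.101813 = 1004.580892
V = π·3.25² × L = 33.183072 × 1004.580892 = 33335.080460

L=1004.581 V=33335.080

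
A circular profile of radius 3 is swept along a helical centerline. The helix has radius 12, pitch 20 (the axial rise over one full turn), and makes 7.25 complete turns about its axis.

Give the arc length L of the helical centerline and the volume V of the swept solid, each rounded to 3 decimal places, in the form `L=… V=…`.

L=565.541 V=15990.308

2πR = 2π·12 = 75.398224
per-turn = √(75.398224² + 20²) = √(5684.8921 + 400) = √6084.8921 = 78.005719
L = 7.25 × 78.005719 = 565.541460
V = π·3² × L = 28.274334 × 565.541460 = 15990.308061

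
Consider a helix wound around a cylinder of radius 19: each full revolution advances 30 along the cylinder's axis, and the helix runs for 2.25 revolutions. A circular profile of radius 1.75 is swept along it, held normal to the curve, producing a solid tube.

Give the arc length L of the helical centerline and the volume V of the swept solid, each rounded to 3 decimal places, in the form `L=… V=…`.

L=276.958 V=2664.645

2πR = 2π·19 = 119.380521
per-turn = √(119.380521² + 30²) = √(14251.7088 + 900) = √15151.7088 = 123.092277
L = 2.25 × 123.092277 = 276.957624
V = π·1.75² × L = 9.621128 × 276.957624 = 2664.644614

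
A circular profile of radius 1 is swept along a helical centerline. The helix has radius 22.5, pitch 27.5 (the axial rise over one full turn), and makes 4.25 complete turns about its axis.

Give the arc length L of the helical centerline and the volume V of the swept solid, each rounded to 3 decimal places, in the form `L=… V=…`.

2πR = 2π·22.5 = 141.371669
per-turn = √(141.371669² + 27.5²) = √(19985.9489 + 756.25) = √20742.1989 = 144.021522
L = 4.25 × 144.021522 = 612.091470
V = π·1² × L = 3.141593 × 612.091470 = 1922.942066

L=612.091 V=1922.942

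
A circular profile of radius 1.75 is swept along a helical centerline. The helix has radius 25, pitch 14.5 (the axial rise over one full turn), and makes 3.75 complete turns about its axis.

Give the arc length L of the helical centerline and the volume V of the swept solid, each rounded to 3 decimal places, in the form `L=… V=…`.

2πR = 2π·25 = 157.079633
per-turn = √(157.079633² + 14.5²) = √(24674.0110 + 210.25) = √24884.2610 = 157.747460
L = 3.75 × 157.747460 = 591.552973
V = π·1.75² × L = 9.621128 × 591.552973 = 5691.406581

L=591.553 V=5691.407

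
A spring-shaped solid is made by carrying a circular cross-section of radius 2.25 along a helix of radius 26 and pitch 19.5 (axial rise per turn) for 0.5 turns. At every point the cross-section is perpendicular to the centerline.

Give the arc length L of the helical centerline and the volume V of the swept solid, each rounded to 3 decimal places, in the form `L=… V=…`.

L=82.261 V=1308.309

2πR = 2π·26 = 163.362818
per-turn = √(163.362818² + 19.5²) = √(26687.4103 + 380.25) = √27067.6603 = 164.522522
L = 0.5 × 164.522522 = 82.261261
V = π·2.25² × L = 15.904313 × 82.261261 = 1308.308828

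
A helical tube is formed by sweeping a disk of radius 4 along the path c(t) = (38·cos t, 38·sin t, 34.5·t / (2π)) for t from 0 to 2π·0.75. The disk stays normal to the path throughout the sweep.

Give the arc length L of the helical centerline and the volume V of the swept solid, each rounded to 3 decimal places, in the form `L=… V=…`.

L=180.931 V=9094.561

2πR = 2π·38 = 238.761042
per-turn = √(238.761042² + 34.5²) = √(57006.8350 + 1190.25) = √58197.0850 = 241.240720
L = 0.75 × 241.240720 = 180.930540
V = π·4² × L = 50.265482 × 180.930540 = 9094.560887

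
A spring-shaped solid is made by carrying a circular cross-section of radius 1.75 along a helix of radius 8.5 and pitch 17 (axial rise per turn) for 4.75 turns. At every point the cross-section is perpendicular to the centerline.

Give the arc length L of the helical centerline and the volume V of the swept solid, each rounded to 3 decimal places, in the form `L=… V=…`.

L=266.225 V=2561.388

2πR = 2π·8.5 = 53.407075
per-turn = √(53.407075² + 17²) = √(2852.3157 + 289) = √3141.3157 = 56.047441
L = 4.75 × 56.047441 = 266.225346
V = π·1.75² × L = 9.621128 × 266.225346 = 2561.387998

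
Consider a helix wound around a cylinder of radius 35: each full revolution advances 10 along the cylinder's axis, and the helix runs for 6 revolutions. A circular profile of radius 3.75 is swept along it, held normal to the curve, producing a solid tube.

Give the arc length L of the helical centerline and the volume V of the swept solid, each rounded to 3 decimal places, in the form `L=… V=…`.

L=1320.832 V=58352.588

2πR = 2π·35 = 219.911486
per-turn = √(219.911486² + 10²) = √(48361.0616 + 100) = √48461.0616 = 220.138733
L = 6 × 220.138733 = 1320.832395
V = π·3.75² × L = 44.178647 × 1320.832395 = 58352.587728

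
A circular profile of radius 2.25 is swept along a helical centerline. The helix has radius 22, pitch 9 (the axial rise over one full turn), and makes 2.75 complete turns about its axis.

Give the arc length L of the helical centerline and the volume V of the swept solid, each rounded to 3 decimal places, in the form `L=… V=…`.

L=380.938 V=6058.550

2πR = 2π·22 = 138.230077
per-turn = √(138.230077² + 9²) = √(19107.5541 + 81) = √19188.5541 = 138.522757
L = 2.75 × 138.522757 = 380.937581
V = π·2.25² × L = 15.904313 × 380.937581 = 6058.550447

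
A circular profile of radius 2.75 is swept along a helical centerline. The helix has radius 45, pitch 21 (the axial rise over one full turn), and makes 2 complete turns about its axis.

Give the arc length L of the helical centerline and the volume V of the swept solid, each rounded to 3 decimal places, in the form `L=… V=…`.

L=567.044 V=13472.004

2πR = 2π·45 = 282.743339
per-turn = √(282.743339² + 21²) = √(79943.7956 + 441) = √80384.7956 = 283.522126
L = 2 × 283.522126 = 567.044251
V = π·2.75² × L = 23.758294 × 567.044251 = 13472.004277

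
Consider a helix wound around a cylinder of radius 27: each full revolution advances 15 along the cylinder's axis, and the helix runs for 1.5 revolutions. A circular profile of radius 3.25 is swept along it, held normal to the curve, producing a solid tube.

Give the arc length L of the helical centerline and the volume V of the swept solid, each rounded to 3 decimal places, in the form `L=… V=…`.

2πR = 2π·27 = 169.646003
per-turn = √(169.646003² + 15²) = √(28779.7664 + 225) = √29004.7664 = 170.307858
L = 1.5 × 170.307858 = 255.461787
V = π·3.25² × L = 33.183072 × 255.461787 = 8477.006965

L=255.462 V=8477.007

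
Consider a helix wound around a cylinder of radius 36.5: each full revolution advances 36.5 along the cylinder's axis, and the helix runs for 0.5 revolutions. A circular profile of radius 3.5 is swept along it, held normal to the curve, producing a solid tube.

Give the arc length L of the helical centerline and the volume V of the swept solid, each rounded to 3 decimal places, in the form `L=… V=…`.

L=116.111 V=4468.488

2πR = 2π·36.5 = 229.336264
per-turn = √(229.336264² + 36.5²) = √(52595.1219 + 1332.25) = √53927.3719 = 232.222677
L = 0.5 × 232.222677 = 116.111339
V = π·3.5² × L = 38.484510 × 116.111339 = 4468.487974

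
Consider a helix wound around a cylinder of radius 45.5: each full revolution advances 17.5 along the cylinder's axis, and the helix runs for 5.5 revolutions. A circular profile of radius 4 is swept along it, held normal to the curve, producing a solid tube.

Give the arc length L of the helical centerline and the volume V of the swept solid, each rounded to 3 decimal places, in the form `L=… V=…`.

L=1575.310 V=79183.731

2πR = 2π·45.5 = 285.884931
per-turn = √(285.884931² + 17.5²) = √(81730.1940 + 306.25) = √82036.4440 = 286.420048
L = 5.5 × 286.420048 = 1575.310265
V = π·4² × L = 50.265482 × 1575.310265 = 79183.730512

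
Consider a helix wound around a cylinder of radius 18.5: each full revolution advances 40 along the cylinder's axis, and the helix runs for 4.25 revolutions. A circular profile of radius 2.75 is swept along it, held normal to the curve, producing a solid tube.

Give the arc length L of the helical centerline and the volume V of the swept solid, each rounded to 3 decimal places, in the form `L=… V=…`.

L=522.447 V=12412.459

2πR = 2π·18.5 = 116.238928
per-turn = √(116.238928² + 40²) = √(13511.4884 + 1600) = √15111.4884 = 122.928794
L = 4.25 × 122.928794 = 522.447375
V = π·2.75² × L = 23.758294 × 522.447375 = 12412.458567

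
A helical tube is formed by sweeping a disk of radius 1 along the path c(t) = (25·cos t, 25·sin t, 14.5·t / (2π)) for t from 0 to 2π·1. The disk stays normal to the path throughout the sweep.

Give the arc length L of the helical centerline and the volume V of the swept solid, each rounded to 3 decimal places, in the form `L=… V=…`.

2πR = 2π·25 = 157.079633
per-turn = √(157.079633² + 14.5²) = √(24674.0110 + 210.25) = √24884.2610 = 157.747460
L = 1 × 157.747460 = 157.747460
V = π·1² × L = 3.141593 × 157.747460 = 495.578260

L=157.747 V=495.578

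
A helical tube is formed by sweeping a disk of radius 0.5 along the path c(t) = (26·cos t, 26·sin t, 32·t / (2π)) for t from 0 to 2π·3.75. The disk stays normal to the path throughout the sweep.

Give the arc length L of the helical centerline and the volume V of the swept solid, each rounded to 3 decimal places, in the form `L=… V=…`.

L=624.253 V=490.287

2πR = 2π·26 = 163.362818
per-turn = √(163.362818² + 32²) = √(26687.4103 + 1024) = √27711.4103 = 166.467445
L = 3.75 × 166.467445 = 624.252919
V = π·0.5² × L = 0.785398 × 624.252919 = 490.287096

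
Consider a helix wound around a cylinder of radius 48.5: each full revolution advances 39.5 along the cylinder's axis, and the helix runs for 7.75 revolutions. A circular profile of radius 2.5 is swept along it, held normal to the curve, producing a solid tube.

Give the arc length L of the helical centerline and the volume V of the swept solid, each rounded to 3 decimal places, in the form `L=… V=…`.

L=2381.450 V=46759.657

2πR = 2π·48.5 = 304.734487
per-turn = √(304.734487² + 39.5²) = √(92863.1078 + 1560.25) = √94423.3578 = 307.283839
L = 7.75 × 307.283839 = 2381.449754
V = π·2.5² × L = 19.634954 × 2381.449754 = 46759.656566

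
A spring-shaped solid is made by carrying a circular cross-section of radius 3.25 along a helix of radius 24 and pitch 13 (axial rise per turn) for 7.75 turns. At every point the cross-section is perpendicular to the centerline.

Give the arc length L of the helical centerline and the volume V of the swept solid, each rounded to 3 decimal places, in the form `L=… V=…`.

L=1173.007 V=38923.983

2πR = 2π·24 = 150.796447
per-turn = √(150.796447² + 13²) = √(22739.5685 + 169) = √22908.5685 = 151.355768
L = 7.75 × 151.355768 = 1173.007203
V = π·3.25² × L = 33.183072 × 1173.007203 = 38923.982942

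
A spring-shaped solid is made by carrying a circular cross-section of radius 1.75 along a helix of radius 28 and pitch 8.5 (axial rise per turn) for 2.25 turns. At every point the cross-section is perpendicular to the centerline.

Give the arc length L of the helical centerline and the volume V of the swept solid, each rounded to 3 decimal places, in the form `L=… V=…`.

2πR = 2π·28 = 175.929189
per-turn = √(175.929189² + 8.5²) = √(30951.0794 + 72.25) = √31023.3294 = 176.134407
L = 2.25 × 176.134407 = 396.302416
V = π·1.75² × L = 9.621128 × 396.302416 = 3812.876076

L=396.302 V=3812.876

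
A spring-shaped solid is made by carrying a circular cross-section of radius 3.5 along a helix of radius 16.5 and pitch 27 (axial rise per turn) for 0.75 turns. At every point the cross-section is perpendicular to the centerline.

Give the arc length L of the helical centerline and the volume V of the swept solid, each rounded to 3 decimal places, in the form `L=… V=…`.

2πR = 2π·16.5 = 103.672558
per-turn = √(103.672558² + 27²) = √(10747.9992 + 729) = √11476.9992 = 107.130757
L = 0.75 × 107.130757 = 80.348068
V = π·3.5² × L = 38.484510 × 80.348068 = 3092.156030

L=80.348 V=3092.156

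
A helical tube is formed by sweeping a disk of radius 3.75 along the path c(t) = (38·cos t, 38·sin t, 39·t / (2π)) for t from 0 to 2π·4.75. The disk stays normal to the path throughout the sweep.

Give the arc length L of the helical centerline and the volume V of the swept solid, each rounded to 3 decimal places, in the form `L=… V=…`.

2πR = 2π·38 = 238.761042
per-turn = √(238.761042² + 39²) = √(57006.8350 + 1521) = √58527.8350 = 241.925267
L = 4.75 × 241.925267 = 1149.145020
V = π·3.75² × L = 44.178647 × 1149.145020 = 50767.671848

L=1149.145 V=50767.672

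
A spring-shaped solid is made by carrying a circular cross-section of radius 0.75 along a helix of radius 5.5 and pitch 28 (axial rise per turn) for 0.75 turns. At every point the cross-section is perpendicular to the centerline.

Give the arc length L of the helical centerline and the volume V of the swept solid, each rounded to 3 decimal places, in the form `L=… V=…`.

L=33.358 V=58.948

2πR = 2π·5.5 = 34.557519
per-turn = √(34.557519² + 28²) = √(1194.2221 + 784) = √1978.2221 = 44.477209
L = 0.75 × 44.477209 = 33.357907
V = π·0.75² × L = 1.767146 × 33.357907 = 58.948287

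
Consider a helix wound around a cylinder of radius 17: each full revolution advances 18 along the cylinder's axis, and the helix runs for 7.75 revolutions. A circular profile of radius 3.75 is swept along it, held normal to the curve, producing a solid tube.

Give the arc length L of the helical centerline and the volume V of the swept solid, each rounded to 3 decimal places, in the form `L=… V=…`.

L=839.481 V=37087.154

2πR = 2π·17 = 106.814150
per-turn = √(106.814150² + 18²) = √(11409.2627 + 324) = √11733.2627 = 108.320186
L = 7.75 × 108.320186 = 839.481441
V = π·3.75² × L = 44.178647 × 839.481441 = 37087.153996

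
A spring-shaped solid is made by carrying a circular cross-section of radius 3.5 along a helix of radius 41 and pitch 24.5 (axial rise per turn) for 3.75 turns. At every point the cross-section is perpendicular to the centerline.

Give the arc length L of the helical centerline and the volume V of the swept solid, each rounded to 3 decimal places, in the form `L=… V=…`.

2πR = 2π·41 = 257.610598
per-turn = √(257.610598² + 24.5²) = √(66363.2200 + 600.25) = √66963.4700 = 258.773009
L = 3.75 × 258.773009 = 970.398782
V = π·3.5² × L = 38.484510 × 970.398782 = 37345.321649

L=970.399 V=37345.322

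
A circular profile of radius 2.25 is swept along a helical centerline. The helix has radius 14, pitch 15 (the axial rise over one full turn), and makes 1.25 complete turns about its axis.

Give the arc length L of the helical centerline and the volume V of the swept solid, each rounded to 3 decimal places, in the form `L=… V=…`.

L=111.543 V=1774.014

2πR = 2π·14 = 87.964594
per-turn = √(87.964594² + 15²) = √(7737.7699 + 225) = √7962.7699 = 89.234354
L = 1.25 × 89.234354 = 111.542942
V = π·2.25² × L = 15.904313 × 111.542942 = 1774.013840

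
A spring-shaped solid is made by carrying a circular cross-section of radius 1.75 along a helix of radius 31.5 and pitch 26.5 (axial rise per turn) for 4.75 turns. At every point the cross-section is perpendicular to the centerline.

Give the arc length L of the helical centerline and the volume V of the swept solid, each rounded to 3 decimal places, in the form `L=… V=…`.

2πR = 2π·31.5 = 197.920337
per-turn = √(197.920337² + 26.5²) = √(39172.4599 + 702.25) = √39874.7099 = 199.686529
L = 4.75 × 199.686529 = 948.511013
V = π·1.75² × L = 9.621128 × 948.511013 = 9125.745391

L=948.511 V=9125.745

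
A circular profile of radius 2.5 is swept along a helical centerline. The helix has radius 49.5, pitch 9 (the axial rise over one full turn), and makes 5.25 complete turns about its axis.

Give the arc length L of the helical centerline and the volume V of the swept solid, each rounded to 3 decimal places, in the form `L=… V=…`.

L=1633.526 V=32074.214

2πR = 2π·49.5 = 311.017673
per-turn = √(311.017673² + 9²) = √(96731.9927 + 81) = √96812.9927 = 311.147863
L = 5.25 × 311.147863 = 1633.526281
V = π·2.5² × L = 19.634954 × 1633.526281 = 32074.213533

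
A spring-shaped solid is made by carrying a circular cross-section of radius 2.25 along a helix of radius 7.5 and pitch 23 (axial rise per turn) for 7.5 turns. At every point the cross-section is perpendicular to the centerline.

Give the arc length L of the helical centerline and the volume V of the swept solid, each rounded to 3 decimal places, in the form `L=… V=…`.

2πR = 2π·7.5 = 47.123890
per-turn = √(47.123890² + 23²) = √(2220.6610 + 529) = √2749.6610 = 52.437210
L = 7.5 × 52.437210 = 393.279075
V = π·2.25² × L = 15.904313 × 393.279075 = 6254.833427

L=393.279 V=6254.833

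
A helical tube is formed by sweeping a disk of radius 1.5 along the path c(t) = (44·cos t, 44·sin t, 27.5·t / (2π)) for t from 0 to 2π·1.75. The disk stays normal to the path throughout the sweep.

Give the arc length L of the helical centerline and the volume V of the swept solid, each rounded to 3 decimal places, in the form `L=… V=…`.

L=486.193 V=3436.695

2πR = 2π·44 = 276.460154
per-turn = √(276.460154² + 27.5²) = √(76430.2165 + 756.25) = √77186.4665 = 277.824525
L = 1.75 × 277.824525 = 486.192918
V = π·1.5² × L = 7.068583 × 486.192918 = 3436.695224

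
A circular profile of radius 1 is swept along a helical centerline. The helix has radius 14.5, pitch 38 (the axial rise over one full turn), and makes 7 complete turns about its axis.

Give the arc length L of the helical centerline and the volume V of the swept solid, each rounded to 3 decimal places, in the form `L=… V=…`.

L=690.994 V=2170.821

2πR = 2π·14.5 = 91.106187
per-turn = √(91.106187² + 38²) = √(8300.3373 + 1444) = √9744.3373 = 98.713410
L = 7 × 98.713410 = 690.993870
V = π·1² × L = 3.141593 × 690.993870 = 2170.821264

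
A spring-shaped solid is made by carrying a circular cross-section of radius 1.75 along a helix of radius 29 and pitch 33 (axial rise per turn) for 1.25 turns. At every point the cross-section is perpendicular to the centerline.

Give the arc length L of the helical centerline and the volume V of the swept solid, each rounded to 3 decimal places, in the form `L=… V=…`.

L=231.471 V=2227.009

2πR = 2π·29 = 182.212374
per-turn = √(182.212374² + 33²) = √(33201.3492 + 1089) = √34290.3492 = 185.176535
L = 1.25 × 185.176535 = 231.470669
V = π·1.75² × L = 9.621128 × 231.470669 = 2227.008820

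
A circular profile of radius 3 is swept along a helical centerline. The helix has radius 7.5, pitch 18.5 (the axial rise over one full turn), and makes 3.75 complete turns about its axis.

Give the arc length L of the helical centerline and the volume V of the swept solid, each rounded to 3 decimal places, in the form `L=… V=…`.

2πR = 2π·7.5 = 47.123890
per-turn = √(47.123890² + 18.5²) = √(2220.6610 + 342.25) = √2562.9110 = 50.625201
L = 3.75 × 50.625201 = 189.844504
V = π·3² × L = 28.274334 × 189.844504 = 5367.726899

L=189.845 V=5367.727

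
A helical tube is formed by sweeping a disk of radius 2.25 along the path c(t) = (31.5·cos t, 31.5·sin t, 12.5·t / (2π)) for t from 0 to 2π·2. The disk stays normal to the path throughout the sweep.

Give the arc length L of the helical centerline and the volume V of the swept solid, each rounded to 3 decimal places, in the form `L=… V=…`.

2πR = 2π·31.5 = 197.920337
per-turn = √(197.920337² + 12.5²) = √(39172.4599 + 156.25) = √39328.7099 = 198.314674
L = 2 × 198.314674 = 396.629348
V = π·2.25² × L = 15.904313 × 396.629348 = 6308.117215

L=396.629 V=6308.117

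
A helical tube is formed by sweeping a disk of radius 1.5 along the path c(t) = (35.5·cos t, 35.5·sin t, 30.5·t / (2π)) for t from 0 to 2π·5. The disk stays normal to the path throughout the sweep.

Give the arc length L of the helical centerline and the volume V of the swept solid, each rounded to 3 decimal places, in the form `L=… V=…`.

2πR = 2π·35.5 = 223.053078
per-turn = √(223.053078² + 30.5²) = √(49752.6758 + 930.25) = √50682.9258 = 225.128687
L = 5 × 225.128687 = 1125.643436
V = π·1.5² × L = 7.068583 × 1125.643436 = 7956.704584

L=1125.643 V=7956.705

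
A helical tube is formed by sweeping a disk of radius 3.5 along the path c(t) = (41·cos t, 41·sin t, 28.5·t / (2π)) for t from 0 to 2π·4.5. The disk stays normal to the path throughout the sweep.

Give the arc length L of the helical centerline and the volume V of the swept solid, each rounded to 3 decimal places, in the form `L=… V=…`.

2πR = 2π·41 = 257.610598
per-turn = √(257.610598² + 28.5²) = √(66363.2200 + 812.25) = √67175.4700 = 259.182310
L = 4.5 × 259.182310 = 1166.320397
V = π·3.5² × L = 38.484510 × 1166.320397 = 44885.268971

L=1166.320 V=44885.269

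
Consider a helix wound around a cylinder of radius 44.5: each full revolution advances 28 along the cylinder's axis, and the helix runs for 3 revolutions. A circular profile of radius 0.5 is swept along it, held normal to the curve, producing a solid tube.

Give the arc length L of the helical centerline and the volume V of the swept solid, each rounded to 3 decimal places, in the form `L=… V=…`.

2πR = 2π·44.5 = 279.601746
per-turn = √(279.601746² + 28²) = √(78177.1365 + 784) = √78961.1365 = 281.000243
L = 3 × 281.000243 = 843.000728
V = π·0.5² × L = 0.785398 × 843.000728 = 662.091224

L=843.001 V=662.091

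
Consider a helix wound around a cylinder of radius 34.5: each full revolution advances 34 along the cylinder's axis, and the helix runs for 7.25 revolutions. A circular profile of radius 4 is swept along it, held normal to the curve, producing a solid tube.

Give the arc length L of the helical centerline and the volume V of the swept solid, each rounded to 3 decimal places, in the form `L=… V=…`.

L=1590.796 V=79962.120

2πR = 2π·34.5 = 216.769893
per-turn = √(216.769893² + 34²) = √(46989.1866 + 1156) = √48145.1866 = 219.420114
L = 7.25 × 219.420114 = 1590.795829
V = π·4² × L = 50.265482 × 1590.795829 = 79962.119815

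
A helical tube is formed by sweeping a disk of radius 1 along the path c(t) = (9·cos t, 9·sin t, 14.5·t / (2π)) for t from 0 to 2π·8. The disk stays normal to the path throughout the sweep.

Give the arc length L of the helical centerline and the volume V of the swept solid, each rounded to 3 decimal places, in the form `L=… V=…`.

L=467.025 V=1467.202

2πR = 2π·9 = 56.548668
per-turn = √(56.548668² + 14.5²) = √(3197.7518 + 210.25) = √3408.0018 = 58.378094
L = 8 × 58.378094 = 467.024750
V = π·1² × L = 3.141593 × 467.024750 = 1467.201523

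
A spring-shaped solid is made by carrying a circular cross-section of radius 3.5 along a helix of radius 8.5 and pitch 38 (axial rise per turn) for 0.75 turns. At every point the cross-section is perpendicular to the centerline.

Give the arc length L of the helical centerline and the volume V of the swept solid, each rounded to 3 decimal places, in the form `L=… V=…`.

L=49.160 V=1891.888

2πR = 2π·8.5 = 53.407075
per-turn = √(53.407075² + 38²) = √(2852.3157 + 1444) = √4296.3157 = 65.546286
L = 0.75 × 65.546286 = 49.159715
V = π·3.5² × L = 38.484510 × 49.159715 = 1891.887539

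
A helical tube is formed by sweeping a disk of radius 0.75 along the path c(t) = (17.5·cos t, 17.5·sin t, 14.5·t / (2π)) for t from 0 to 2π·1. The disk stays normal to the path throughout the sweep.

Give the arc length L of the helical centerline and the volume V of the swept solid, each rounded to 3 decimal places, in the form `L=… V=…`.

L=110.908 V=195.990

2πR = 2π·17.5 = 109.955743
per-turn = √(109.955743² + 14.5²) = √(12090.2654 + 210.25) = √12300.5154 = 110.907689
L = 1 × 110.907689 = 110.907689
V = π·0.75² × L = 1.767146 × 110.907689 = 195.990064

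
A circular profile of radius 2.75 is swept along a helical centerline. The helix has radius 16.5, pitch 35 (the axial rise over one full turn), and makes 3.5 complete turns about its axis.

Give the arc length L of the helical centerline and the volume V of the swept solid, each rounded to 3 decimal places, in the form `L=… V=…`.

2πR = 2π·16.5 = 103.672558
per-turn = √(103.672558² + 35²) = √(10747.9992 + 1225) = √11972.9992 = 109.421201
L = 3.5 × 109.421201 = 382.974203
V = π·2.75² × L = 23.758294 × 382.974203 = 9098.813877

L=382.974 V=9098.814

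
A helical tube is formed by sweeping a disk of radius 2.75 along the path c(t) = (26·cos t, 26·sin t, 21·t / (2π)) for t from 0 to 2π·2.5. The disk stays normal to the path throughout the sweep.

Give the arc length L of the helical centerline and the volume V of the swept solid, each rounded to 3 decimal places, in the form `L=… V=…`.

L=411.768 V=9782.896

2πR = 2π·26 = 163.362818
per-turn = √(163.362818² + 21²) = √(26687.4103 + 441) = √27128.4103 = 164.707044
L = 2.5 × 164.707044 = 411.767610
V = π·2.75² × L = 23.758294 × 411.767610 = 9782.896113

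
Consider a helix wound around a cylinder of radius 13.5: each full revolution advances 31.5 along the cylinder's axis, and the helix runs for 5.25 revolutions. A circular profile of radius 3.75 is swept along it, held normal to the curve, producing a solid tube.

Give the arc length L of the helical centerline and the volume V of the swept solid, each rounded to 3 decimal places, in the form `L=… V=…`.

2πR = 2π·13.5 = 84.823002
per-turn = √(84.823002² + 31.5²) = √(7194.9416 + 992.25) = √8187.1916 = 90.483101
L = 5.25 × 90.483101 = 475.036281
V = π·3.75² × L = 44.178647 × 475.036281 = 20986.460044

L=475.036 V=20986.460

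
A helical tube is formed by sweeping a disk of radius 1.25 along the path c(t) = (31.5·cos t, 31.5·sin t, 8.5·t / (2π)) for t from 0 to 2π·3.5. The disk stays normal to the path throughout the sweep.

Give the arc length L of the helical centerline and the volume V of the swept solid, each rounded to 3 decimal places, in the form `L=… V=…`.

L=693.360 V=3403.522

2πR = 2π·31.5 = 197.920337
per-turn = √(197.920337² + 8.5²) = √(39172.4599 + 72.25) = √39244.7099 = 198.102776
L = 3.5 × 198.102776 = 693.359716
V = π·1.25² × L = 4.908739 × 693.359716 = 3403.521547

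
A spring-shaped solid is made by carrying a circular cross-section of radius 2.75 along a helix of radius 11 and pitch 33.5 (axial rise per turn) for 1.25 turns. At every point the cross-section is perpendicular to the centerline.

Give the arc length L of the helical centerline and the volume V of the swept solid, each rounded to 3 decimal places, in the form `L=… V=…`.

2πR = 2π·11 = 69.115038
per-turn = √(69.115038² + 33.5²) = √(4776.8885 + 1122.25) = √5899.1385 = 76.805850
L = 1.25 × 76.805850 = 96.007312
V = π·2.75² × L = 23.758294 × 96.007312 = 2280.969987

L=96.007 V=2280.970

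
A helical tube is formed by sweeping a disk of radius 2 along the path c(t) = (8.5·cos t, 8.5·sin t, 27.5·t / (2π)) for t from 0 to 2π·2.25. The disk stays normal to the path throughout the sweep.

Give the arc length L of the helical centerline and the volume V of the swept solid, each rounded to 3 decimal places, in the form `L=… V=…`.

L=135.161 V=1698.477

2πR = 2π·8.5 = 53.407075
per-turn = √(53.407075² + 27.5²) = √(2852.3157 + 756.25) = √3608.5657 = 60.071338
L = 2.25 × 60.071338 = 135.160511
V = π·2² × L = 12.566371 × 135.160511 = 1698.477073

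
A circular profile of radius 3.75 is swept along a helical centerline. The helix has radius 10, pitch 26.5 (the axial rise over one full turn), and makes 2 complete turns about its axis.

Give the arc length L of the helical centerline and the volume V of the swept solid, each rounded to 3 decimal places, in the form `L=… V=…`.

L=136.383 V=6025.224

2πR = 2π·10 = 62.831853
per-turn = √(62.831853² + 26.5²) = √(3947.8418 + 702.25) = √4650.0918 = 68.191581
L = 2 × 68.191581 = 136.383163
V = π·3.75² × L = 44.178647 × 136.383163 = 6025.223555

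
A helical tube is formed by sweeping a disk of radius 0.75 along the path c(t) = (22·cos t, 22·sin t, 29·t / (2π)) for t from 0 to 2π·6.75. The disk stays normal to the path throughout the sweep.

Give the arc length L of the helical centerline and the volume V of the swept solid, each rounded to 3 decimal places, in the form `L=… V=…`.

2πR = 2π·22 = 138.230077
per-turn = √(138.230077² + 29²) = √(19107.5541 + 841) = √19948.5541 = 141.239350
L = 6.75 × 141.239350 = 953.365616
V = π·0.75² × L = 1.767146 × 953.365616 = 1684.736108

L=953.366 V=1684.736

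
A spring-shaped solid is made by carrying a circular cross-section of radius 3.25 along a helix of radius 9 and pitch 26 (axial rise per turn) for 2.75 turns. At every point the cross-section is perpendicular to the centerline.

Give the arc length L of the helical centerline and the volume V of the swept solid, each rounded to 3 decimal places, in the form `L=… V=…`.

2πR = 2π·9 = 56.548668
per-turn = √(56.548668² + 26²) = √(3197.7518 + 676) = √3873.7518 = 62.239472
L = 2.75 × 62.239472 = 171.158547
V = π·3.25² × L = 33.183072 × 171.158547 = 5679.566455

L=171.159 V=5679.566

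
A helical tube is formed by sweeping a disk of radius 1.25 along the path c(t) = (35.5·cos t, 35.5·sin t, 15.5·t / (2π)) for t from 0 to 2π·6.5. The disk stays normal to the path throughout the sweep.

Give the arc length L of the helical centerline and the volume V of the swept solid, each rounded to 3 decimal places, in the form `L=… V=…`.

2πR = 2π·35.5 = 223.053078
per-turn = √(223.053078² + 15.5²) = √(49752.6758 + 240.25) = √49992.9258 = 223.590979
L = 6.5 × 223.590979 = 1453.341362
V = π·1.25² × L = 4.908739 × 1453.341362 = 7134.072728

L=1453.341 V=7134.073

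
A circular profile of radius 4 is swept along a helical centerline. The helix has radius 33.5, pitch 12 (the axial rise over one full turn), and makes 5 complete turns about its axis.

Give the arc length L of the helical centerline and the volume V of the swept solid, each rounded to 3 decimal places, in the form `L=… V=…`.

2πR = 2π·33.5 = 210.486708
per-turn = √(210.486708² + 12²) = √(44304.6542 + 144) = √44448.6542 = 210.828495
L = 5 × 210.828495 = 1054.142473
V = π·4² × L = 50.265482 × 1054.142473 = 52986.979997

L=1054.142 V=52986.980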